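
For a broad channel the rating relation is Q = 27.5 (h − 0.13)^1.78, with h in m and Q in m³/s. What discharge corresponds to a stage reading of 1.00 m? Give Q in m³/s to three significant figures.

Q = 27.5 × (1.00 − 0.13)^1.78 = 27.5 × 0.87^1.78 = 21.46 m³/s

21.5 m³/s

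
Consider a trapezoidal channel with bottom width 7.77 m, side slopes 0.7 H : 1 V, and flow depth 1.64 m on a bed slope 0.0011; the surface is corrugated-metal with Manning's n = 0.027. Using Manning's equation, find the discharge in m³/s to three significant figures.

A = (b + z·y)·y = (7.77 + 0.7×1.64)×1.64 = 14.63 m²
P = b + 2y√(1+z²) = 7.77 + 2×1.64×√(1+0.7²) = 11.77 m
R = A/P = 14.63/11.77 = 1.242 m
Q = (1/n)·A·R^(2/3)·S^(1/2) = (1/0.027) × 14.63 × 1.242^(2/3) × 0.0011^(1/2) = 20.76 m³/s

20.8 m³/s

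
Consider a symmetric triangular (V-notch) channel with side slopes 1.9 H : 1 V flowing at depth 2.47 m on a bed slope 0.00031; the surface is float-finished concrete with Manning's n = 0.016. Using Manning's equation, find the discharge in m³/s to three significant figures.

A = z·y² = 1.9×2.47² = 11.59 m²
P = 2y√(1+z²) = 2×2.47×√(1+1.9²) = 10.61 m
R = A/P = 11.59/10.61 = 1.093 m
Q = (1/n)·A·R^(2/3)·S^(1/2) = (1/0.016) × 11.59 × 1.093^(2/3) × 0.00031^(1/2) = 13.53 m³/s

13.5 m³/s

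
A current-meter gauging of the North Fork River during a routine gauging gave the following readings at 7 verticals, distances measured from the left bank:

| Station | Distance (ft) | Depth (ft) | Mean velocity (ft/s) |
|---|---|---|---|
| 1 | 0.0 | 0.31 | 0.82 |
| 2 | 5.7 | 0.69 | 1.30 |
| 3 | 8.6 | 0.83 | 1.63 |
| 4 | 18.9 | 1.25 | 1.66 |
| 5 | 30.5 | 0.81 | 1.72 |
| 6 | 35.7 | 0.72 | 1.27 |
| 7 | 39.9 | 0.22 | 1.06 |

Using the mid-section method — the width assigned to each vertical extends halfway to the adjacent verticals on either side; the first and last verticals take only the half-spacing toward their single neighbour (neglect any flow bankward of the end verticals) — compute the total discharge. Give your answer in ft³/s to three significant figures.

w_1 = (5.7 − 0.0)/2 = 2.85 ft; q_1 = 0.82 × 0.31 × 2.85 = 0.7245 ft³/s
w_2 = (8.6 − 0.0)/2 = 4.3 ft; q_2 = 1.30 × 0.69 × 4.3 = 3.857 ft³/s
w_3 = (18.9 − 5.7)/2 = 6.6 ft; q_3 = 1.63 × 0.83 × 6.6 = 8.929 ft³/s
w_4 = (30.5 − 8.6)/2 = 10.95 ft; q_4 = 1.66 × 1.25 × 10.95 = 22.72 ft³/s
w_5 = (35.7 − 18.9)/2 = 8.4 ft; q_5 = 1.72 × 0.81 × 8.4 = 11.70 ft³/s
w_6 = (39.9 − 30.5)/2 = 4.7 ft; q_6 = 1.27 × 0.72 × 4.7 = 4.298 ft³/s
w_7 = (39.9 − 35.7)/2 = 2.1 ft; q_7 = 1.06 × 0.22 × 2.1 = 0.4897 ft³/s
Q = Σ qᵢ = 52.72 ft³/s

52.7 ft³/s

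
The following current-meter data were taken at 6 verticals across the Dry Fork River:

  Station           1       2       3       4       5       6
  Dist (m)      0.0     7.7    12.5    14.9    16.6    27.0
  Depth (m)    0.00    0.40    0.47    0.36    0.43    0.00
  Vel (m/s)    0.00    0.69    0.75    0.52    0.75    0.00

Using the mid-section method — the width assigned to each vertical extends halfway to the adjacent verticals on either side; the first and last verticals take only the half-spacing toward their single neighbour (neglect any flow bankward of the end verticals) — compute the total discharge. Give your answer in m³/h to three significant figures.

19200 m³/h

w_2 = (12.5 − 0.0)/2 = 6.25 m; q_2 = 0.69 × 0.40 × 6.25 = 1.725 m³/s
w_3 = (14.9 − 7.7)/2 = 3.6 m; q_3 = 0.75 × 0.47 × 3.6 = 1.269 m³/s
w_4 = (16.6 − 12.5)/2 = 2.05 m; q_4 = 0.52 × 0.36 × 2.05 = 0.3838 m³/s
w_5 = (27.0 − 14.9)/2 = 6.05 m; q_5 = 0.75 × 0.43 × 6.05 = 1.951 m³/s
Stations 1, 6 contribute zero (depth or velocity is 0).
Q = Σ qᵢ = 5.329 m³/s
= 5.329 × 3600 = 19180 m³/h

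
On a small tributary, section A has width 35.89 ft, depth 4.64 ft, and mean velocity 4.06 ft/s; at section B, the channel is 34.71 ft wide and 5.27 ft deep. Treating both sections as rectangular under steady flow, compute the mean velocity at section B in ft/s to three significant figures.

Q = A₁V₁ = (35.89×4.64) × 4.06 = 676.1 ft³/s
A₂ = 34.71 × 5.27 = 182.9 ft²
V₂ = Q/A₂ = 676.1/182.9 = 3.696 ft/s

3.70 ft/s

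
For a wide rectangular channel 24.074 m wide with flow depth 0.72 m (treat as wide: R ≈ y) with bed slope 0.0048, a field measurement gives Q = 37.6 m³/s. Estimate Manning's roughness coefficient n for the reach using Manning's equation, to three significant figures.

A = b·y = 24.074 × 0.72 = 17.33 m²
Wide channel: R ≈ y = 0.72 m
n = (1/Q)·A·R^(2/3)·S^(1/2) = (1/37.6) × 17.33 × 0.8033 × 0.06928 = 0.02566

0.0257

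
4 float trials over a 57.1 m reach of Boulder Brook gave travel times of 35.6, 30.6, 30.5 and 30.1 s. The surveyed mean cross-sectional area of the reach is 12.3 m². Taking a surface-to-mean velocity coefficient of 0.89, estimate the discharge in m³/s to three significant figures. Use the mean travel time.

19.7 m³/s

t̄ = (35.6 + 30.6 + 30.5 + 30.1) / 4 = 31.7 s
v_surface = L / t̄ = 57.1 / 31.7 = 1.801 m/s
v_mean = 0.89 × 1.801 = 1.603 m/s
Q = A × v_mean = 12.3 × 1.603 = 19.72 m³/s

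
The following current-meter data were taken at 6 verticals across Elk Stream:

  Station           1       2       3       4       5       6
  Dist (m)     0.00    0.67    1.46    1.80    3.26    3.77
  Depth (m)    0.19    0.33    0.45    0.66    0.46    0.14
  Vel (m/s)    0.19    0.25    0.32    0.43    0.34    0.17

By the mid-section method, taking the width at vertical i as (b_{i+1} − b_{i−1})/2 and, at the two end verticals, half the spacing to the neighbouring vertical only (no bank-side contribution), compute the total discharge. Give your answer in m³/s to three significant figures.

0.569 m³/s

w_1 = (0.67 − 0.00)/2 = 0.335 m; q_1 = 0.19 × 0.19 × 0.335 = 0.01209 m³/s
w_2 = (1.46 − 0.00)/2 = 0.73 m; q_2 = 0.25 × 0.33 × 0.73 = 0.06023 m³/s
w_3 = (1.80 − 0.67)/2 = 0.565 m; q_3 = 0.32 × 0.45 × 0.565 = 0.08136 m³/s
w_4 = (3.26 − 1.46)/2 = 0.9 m; q_4 = 0.43 × 0.66 × 0.9 = 0.2554 m³/s
w_5 = (3.77 − 1.80)/2 = 0.985 m; q_5 = 0.34 × 0.46 × 0.985 = 0.1541 m³/s
w_6 = (3.77 − 3.26)/2 = 0.255 m; q_6 = 0.17 × 0.14 × 0.255 = 0.006069 m³/s
Q = Σ qᵢ = 0.5692 m³/s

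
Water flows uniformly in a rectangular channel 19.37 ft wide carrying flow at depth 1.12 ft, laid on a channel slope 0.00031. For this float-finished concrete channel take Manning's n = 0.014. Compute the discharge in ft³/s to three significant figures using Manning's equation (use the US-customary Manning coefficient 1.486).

40.6 ft³/s

A = b·y = 19.37 × 1.12 = 21.69 ft²
P = b + 2y = 19.37 + 2×1.12 = 21.61 ft
R = A/P = 21.69/21.61 = 1.004 ft
Q = (1.486/n)·A·R^(2/3)·S^(1/2) = (1.486/0.014) × 21.69 × 1.004^(2/3) × 0.00031^(1/2) = 40.65 ft³/s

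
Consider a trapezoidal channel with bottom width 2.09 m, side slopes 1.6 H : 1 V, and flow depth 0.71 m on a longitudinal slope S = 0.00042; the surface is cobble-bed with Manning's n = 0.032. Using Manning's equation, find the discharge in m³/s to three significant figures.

0.900 m³/s

A = (b + z·y)·y = (2.09 + 1.6×0.71)×0.71 = 2.290 m²
P = b + 2y√(1+z²) = 2.09 + 2×0.71×√(1+1.6²) = 4.769 m
R = A/P = 2.290/4.769 = 0.4803 m
Q = (1/n)·A·R^(2/3)·S^(1/2) = (1/0.032) × 2.290 × 0.4803^(2/3) × 0.00042^(1/2) = 0.8996 m³/s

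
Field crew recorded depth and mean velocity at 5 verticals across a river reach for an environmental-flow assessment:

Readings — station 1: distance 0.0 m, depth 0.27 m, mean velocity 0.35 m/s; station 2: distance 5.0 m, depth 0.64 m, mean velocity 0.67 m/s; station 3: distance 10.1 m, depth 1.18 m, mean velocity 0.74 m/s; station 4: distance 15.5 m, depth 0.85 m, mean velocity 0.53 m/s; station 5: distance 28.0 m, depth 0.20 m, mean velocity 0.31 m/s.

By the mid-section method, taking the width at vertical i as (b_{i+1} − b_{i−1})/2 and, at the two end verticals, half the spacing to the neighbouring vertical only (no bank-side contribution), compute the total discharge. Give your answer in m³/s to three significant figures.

11.4 m³/s

w_1 = (5.0 − 0.0)/2 = 2.5 m; q_1 = 0.35 × 0.27 × 2.5 = 0.2363 m³/s
w_2 = (10.1 − 0.0)/2 = 5.05 m; q_2 = 0.67 × 0.64 × 5.05 = 2.165 m³/s
w_3 = (15.5 − 5.0)/2 = 5.25 m; q_3 = 0.74 × 1.18 × 5.25 = 4.584 m³/s
w_4 = (28.0 − 10.1)/2 = 8.95 m; q_4 = 0.53 × 0.85 × 8.95 = 4.032 m³/s
w_5 = (28.0 − 15.5)/2 = 6.25 m; q_5 = 0.31 × 0.20 × 6.25 = 0.3875 m³/s
Q = Σ qᵢ = 11.41 m³/s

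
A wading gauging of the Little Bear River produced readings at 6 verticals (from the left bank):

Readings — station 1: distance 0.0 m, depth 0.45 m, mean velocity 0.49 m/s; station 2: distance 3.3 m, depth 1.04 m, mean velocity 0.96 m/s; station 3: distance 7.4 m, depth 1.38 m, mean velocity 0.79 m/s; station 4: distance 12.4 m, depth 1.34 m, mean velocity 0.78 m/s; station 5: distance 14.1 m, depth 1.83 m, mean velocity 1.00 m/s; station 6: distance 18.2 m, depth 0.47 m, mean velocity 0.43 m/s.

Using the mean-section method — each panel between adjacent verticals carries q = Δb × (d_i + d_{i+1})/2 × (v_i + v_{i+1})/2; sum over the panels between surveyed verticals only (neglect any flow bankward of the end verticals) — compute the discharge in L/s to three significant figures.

Panel 1-2: Δb = 3.3 m, d̄ = (0.45+1.04)/2 = 0.745, v̄ = (0.49+0.96)/2 = 0.725 → q = 3.3×0.745×0.725 = 1.782 m³/s
Panel 2-3: Δb = 4.1 m, d̄ = (1.04+1.38)/2 = 1.21, v̄ = (0.96+0.79)/2 = 0.875 → q = 4.1×1.21×0.875 = 4.341 m³/s
Panel 3-4: Δb = 5 m, d̄ = (1.38+1.34)/2 = 1.36, v̄ = (0.79+0.78)/2 = 0.785 → q = 5×1.36×0.785 = 5.338 m³/s
Panel 4-5: Δb = 1.7 m, d̄ = (1.34+1.83)/2 = 1.585, v̄ = (0.78+1.00)/2 = 0.89 → q = 1.7×1.585×0.89 = 2.398 m³/s
Panel 5-6: Δb = 4.1 m, d̄ = (1.83+0.47)/2 = 1.15, v̄ = (1.00+0.43)/2 = 0.715 → q = 4.1×1.15×0.715 = 3.371 m³/s
Q = Σ q = 17.23 m³/s
= 17.23 × 1000 = 17230 L/s

17200 L/s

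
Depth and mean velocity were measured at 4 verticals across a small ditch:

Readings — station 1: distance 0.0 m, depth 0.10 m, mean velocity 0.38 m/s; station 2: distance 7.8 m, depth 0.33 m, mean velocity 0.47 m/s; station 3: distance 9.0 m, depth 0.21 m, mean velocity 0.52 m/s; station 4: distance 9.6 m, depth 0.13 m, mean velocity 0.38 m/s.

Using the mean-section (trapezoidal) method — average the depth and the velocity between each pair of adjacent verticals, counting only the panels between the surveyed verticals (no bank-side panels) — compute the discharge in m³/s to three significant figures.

Panel 1-2: Δb = 7.8 m, d̄ = (0.10+0.33)/2 = 0.215, v̄ = (0.38+0.47)/2 = 0.425 → q = 7.8×0.215×0.425 = 0.7127 m³/s
Panel 2-3: Δb = 1.2 m, d̄ = (0.33+0.21)/2 = 0.27, v̄ = (0.47+0.52)/2 = 0.495 → q = 1.2×0.27×0.495 = 0.1604 m³/s
Panel 3-4: Δb = 0.6 m, d̄ = (0.21+0.13)/2 = 0.17, v̄ = (0.52+0.38)/2 = 0.45 → q = 0.6×0.17×0.45 = 0.04590 m³/s
Q = Σ q = 0.9190 m³/s

0.919 m³/s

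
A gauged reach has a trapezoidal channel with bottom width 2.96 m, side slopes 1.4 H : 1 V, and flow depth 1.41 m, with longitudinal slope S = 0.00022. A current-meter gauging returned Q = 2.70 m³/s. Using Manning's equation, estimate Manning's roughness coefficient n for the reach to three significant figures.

0.0354

A = (b + z·y)·y = (2.96 + 1.4×1.41)×1.41 = 6.957 m²
P = b + 2y√(1+z²) = 2.96 + 2×1.41×√(1+1.4²) = 7.812 m
R = A/P = 6.957/7.812 = 0.8906 m
n = (1/Q)·A·R^(2/3)·S^(1/2) = (1/2.70) × 6.957 × 0.9257 × 0.01483 = 0.03538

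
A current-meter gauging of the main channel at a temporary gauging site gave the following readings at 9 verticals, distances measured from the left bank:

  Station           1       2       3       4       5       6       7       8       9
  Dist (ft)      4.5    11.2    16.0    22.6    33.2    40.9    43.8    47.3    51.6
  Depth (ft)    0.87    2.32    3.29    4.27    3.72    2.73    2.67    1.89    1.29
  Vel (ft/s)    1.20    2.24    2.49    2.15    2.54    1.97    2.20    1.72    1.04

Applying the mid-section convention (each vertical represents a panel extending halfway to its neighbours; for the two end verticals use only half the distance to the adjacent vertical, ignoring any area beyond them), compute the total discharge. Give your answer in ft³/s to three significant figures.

w_1 = (11.2 − 4.5)/2 = 3.35 ft; q_1 = 1.20 × 0.87 × 3.35 = 3.497 ft³/s
w_2 = (16.0 − 4.5)/2 = 5.75 ft; q_2 = 2.24 × 2.32 × 5.75 = 29.88 ft³/s
w_3 = (22.6 − 11.2)/2 = 5.7 ft; q_3 = 2.49 × 3.29 × 5.7 = 46.69 ft³/s
w_4 = (33.2 − 16.0)/2 = 8.6 ft; q_4 = 2.15 × 4.27 × 8.6 = 78.95 ft³/s
w_5 = (40.9 − 22.6)/2 = 9.15 ft; q_5 = 2.54 × 3.72 × 9.15 = 86.46 ft³/s
w_6 = (43.8 − 33.2)/2 = 5.3 ft; q_6 = 1.97 × 2.73 × 5.3 = 28.50 ft³/s
w_7 = (47.3 − 40.9)/2 = 3.2 ft; q_7 = 2.20 × 2.67 × 3.2 = 18.80 ft³/s
w_8 = (51.6 − 43.8)/2 = 3.9 ft; q_8 = 1.72 × 1.89 × 3.9 = 12.68 ft³/s
w_9 = (51.6 − 47.3)/2 = 2.15 ft; q_9 = 1.04 × 1.29 × 2.15 = 2.884 ft³/s
Q = Σ qᵢ = 308.3 ft³/s

308 ft³/s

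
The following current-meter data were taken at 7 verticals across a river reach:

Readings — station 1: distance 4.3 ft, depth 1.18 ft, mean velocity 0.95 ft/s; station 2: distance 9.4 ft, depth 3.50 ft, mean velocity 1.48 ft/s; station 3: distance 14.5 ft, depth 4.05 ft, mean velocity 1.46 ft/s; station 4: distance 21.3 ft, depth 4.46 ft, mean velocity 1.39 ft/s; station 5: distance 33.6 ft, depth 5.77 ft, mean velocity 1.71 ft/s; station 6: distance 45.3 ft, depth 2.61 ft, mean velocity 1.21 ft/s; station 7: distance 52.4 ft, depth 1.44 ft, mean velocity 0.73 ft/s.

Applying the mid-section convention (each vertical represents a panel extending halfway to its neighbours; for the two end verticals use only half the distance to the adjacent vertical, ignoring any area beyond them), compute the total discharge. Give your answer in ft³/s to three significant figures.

w_1 = (9.4 − 4.3)/2 = 2.55 ft; q_1 = 0.95 × 1.18 × 2.55 = 2.859 ft³/s
w_2 = (14.5 − 4.3)/2 = 5.1 ft; q_2 = 1.48 × 3.50 × 5.1 = 26.42 ft³/s
w_3 = (21.3 − 9.4)/2 = 5.95 ft; q_3 = 1.46 × 4.05 × 5.95 = 35.18 ft³/s
w_4 = (33.6 − 14.5)/2 = 9.55 ft; q_4 = 1.39 × 4.46 × 9.55 = 59.20 ft³/s
w_5 = (45.3 − 21.3)/2 = 12 ft; q_5 = 1.71 × 5.77 × 12 = 118.4 ft³/s
w_6 = (52.4 − 33.6)/2 = 9.4 ft; q_6 = 1.21 × 2.61 × 9.4 = 29.69 ft³/s
w_7 = (52.4 − 45.3)/2 = 3.55 ft; q_7 = 0.73 × 1.44 × 3.55 = 3.732 ft³/s
Q = Σ qᵢ = 275.5 ft³/s

275 ft³/s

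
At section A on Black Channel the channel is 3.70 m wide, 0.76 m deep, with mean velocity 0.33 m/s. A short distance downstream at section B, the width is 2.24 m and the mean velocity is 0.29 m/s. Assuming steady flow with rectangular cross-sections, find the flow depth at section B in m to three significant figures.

Q = A₁V₁ = (3.70×0.76) × 0.33 = 0.9280 m³/s
d₂ = Q/(b₂ V₂) = 0.9280/(2.24×0.29) = 1.429 m

1.43 m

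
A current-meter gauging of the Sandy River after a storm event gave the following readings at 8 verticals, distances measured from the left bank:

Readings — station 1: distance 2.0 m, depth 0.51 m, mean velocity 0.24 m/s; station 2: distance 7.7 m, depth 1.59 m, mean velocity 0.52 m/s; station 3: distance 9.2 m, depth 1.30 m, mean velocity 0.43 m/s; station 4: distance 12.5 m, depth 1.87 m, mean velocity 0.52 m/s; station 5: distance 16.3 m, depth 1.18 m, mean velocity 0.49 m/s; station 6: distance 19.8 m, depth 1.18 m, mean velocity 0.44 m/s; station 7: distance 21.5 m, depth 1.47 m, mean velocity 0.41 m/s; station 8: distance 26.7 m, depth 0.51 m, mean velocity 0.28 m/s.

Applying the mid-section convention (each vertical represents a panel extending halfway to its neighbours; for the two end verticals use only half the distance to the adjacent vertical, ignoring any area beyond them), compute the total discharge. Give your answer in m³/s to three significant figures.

w_1 = (7.7 − 2.0)/2 = 2.85 m; q_1 = 0.24 × 0.51 × 2.85 = 0.3488 m³/s
w_2 = (9.2 − 2.0)/2 = 3.6 m; q_2 = 0.52 × 1.59 × 3.6 = 2.976 m³/s
w_3 = (12.5 − 7.7)/2 = 2.4 m; q_3 = 0.43 × 1.30 × 2.4 = 1.342 m³/s
w_4 = (16.3 − 9.2)/2 = 3.55 m; q_4 = 0.52 × 1.87 × 3.55 = 3.452 m³/s
w_5 = (19.8 − 12.5)/2 = 3.65 m; q_5 = 0.49 × 1.18 × 3.65 = 2.110 m³/s
w_6 = (21.5 − 16.3)/2 = 2.6 m; q_6 = 0.44 × 1.18 × 2.6 = 1.350 m³/s
w_7 = (26.7 − 19.8)/2 = 3.45 m; q_7 = 0.41 × 1.47 × 3.45 = 2.079 m³/s
w_8 = (26.7 − 21.5)/2 = 2.6 m; q_8 = 0.28 × 0.51 × 2.6 = 0.3713 m³/s
Q = Σ qᵢ = 14.03 m³/s

14.0 m³/s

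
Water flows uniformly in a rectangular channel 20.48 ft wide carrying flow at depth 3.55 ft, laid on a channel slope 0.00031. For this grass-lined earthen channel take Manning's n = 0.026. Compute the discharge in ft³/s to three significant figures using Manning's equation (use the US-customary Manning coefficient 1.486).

A = b·y = 20.48 × 3.55 = 72.70 ft²
P = b + 2y = 20.48 + 2×3.55 = 27.58 ft
R = A/P = 72.70/27.58 = 2.636 ft
Q = (1.486/n)·A·R^(2/3)·S^(1/2) = (1.486/0.026) × 72.70 × 2.636^(2/3) × 0.00031^(1/2) = 139.6 ft³/s

140 ft³/s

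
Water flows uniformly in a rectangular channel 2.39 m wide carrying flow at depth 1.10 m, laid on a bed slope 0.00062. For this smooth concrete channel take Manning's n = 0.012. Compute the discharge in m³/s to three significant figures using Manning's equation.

A = b·y = 2.39 × 1.10 = 2.629 m²
P = b + 2y = 2.39 + 2×1.10 = 4.590 m
R = A/P = 2.629/4.590 = 0.5728 m
Q = (1/n)·A·R^(2/3)·S^(1/2) = (1/0.012) × 2.629 × 0.5728^(2/3) × 0.00062^(1/2) = 3.762 m³/s

3.76 m³/s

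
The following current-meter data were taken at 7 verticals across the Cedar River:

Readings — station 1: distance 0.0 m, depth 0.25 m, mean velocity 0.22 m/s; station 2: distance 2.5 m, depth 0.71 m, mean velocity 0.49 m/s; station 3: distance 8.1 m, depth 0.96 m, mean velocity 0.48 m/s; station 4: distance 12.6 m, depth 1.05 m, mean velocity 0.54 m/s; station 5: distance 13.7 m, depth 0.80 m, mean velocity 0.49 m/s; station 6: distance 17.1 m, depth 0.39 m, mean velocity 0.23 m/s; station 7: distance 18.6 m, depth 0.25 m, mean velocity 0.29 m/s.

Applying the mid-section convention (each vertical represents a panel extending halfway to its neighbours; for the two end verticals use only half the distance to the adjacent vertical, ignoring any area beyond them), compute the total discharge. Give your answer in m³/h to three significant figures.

w_1 = (2.5 − 0.0)/2 = 1.25 m; q_1 = 0.22 × 0.25 × 1.25 = 0.06875 m³/s
w_2 = (8.1 − 0.0)/2 = 4.05 m; q_2 = 0.49 × 0.71 × 4.05 = 1.409 m³/s
w_3 = (12.6 − 2.5)/2 = 5.05 m; q_3 = 0.48 × 0.96 × 5.05 = 2.327 m³/s
w_4 = (13.7 − 8.1)/2 = 2.8 m; q_4 = 0.54 × 1.05 × 2.8 = 1.588 m³/s
w_5 = (17.1 − 12.6)/2 = 2.25 m; q_5 = 0.49 × 0.80 × 2.25 = 0.8820 m³/s
w_6 = (18.6 − 13.7)/2 = 2.45 m; q_6 = 0.23 × 0.39 × 2.45 = 0.2198 m³/s
w_7 = (18.6 − 17.1)/2 = 0.75 m; q_7 = 0.29 × 0.25 × 0.75 = 0.05438 m³/s
Q = Σ qᵢ = 6.549 m³/s
= 6.549 × 3600 = 23570 m³/h

23600 m³/h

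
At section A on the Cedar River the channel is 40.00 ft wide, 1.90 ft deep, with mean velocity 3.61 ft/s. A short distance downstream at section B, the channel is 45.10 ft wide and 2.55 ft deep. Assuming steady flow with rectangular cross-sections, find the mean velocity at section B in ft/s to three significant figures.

Q = A₁V₁ = (40.00×1.90) × 3.61 = 274.4 ft³/s
A₂ = 45.10 × 2.55 = 115.0 ft²
V₂ = Q/A₂ = 274.4/115.0 = 2.386 ft/s

2.39 ft/s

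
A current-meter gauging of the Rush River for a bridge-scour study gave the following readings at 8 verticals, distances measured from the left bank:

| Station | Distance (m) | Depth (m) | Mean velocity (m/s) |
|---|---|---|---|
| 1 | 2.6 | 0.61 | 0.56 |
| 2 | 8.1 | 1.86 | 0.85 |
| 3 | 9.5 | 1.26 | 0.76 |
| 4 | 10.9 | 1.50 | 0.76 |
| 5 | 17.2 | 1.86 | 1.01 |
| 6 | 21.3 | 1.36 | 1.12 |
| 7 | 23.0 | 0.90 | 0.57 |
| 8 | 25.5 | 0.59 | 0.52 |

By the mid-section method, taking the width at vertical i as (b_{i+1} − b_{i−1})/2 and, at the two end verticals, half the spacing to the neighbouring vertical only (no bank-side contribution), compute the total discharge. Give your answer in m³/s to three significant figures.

27.8 m³/s

w_1 = (8.1 − 2.6)/2 = 2.75 m; q_1 = 0.56 × 0.61 × 2.75 = 0.9394 m³/s
w_2 = (9.5 − 2.6)/2 = 3.45 m; q_2 = 0.85 × 1.86 × 3.45 = 5.454 m³/s
w_3 = (10.9 − 8.1)/2 = 1.4 m; q_3 = 0.76 × 1.26 × 1.4 = 1.341 m³/s
w_4 = (17.2 − 9.5)/2 = 3.85 m; q_4 = 0.76 × 1.50 × 3.85 = 4.389 m³/s
w_5 = (21.3 − 10.9)/2 = 5.2 m; q_5 = 1.01 × 1.86 × 5.2 = 9.769 m³/s
w_6 = (23.0 − 17.2)/2 = 2.9 m; q_6 = 1.12 × 1.36 × 2.9 = 4.417 m³/s
w_7 = (25.5 − 21.3)/2 = 2.1 m; q_7 = 0.57 × 0.90 × 2.1 = 1.077 m³/s
w_8 = (25.5 − 23.0)/2 = 1.25 m; q_8 = 0.52 × 0.59 × 1.25 = 0.3835 m³/s
Q = Σ qᵢ = 27.77 m³/s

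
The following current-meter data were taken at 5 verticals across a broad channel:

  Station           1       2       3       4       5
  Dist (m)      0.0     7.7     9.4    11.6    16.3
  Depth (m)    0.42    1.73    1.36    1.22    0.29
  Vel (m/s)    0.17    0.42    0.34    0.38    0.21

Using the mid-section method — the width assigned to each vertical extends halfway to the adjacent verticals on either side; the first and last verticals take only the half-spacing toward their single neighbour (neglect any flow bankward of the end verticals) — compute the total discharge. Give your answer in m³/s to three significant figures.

6.33 m³/s

w_1 = (7.7 − 0.0)/2 = 3.85 m; q_1 = 0.17 × 0.42 × 3.85 = 0.2749 m³/s
w_2 = (9.4 − 0.0)/2 = 4.7 m; q_2 = 0.42 × 1.73 × 4.7 = 3.415 m³/s
w_3 = (11.6 − 7.7)/2 = 1.95 m; q_3 = 0.34 × 1.36 × 1.95 = 0.9017 m³/s
w_4 = (16.3 − 9.4)/2 = 3.45 m; q_4 = 0.38 × 1.22 × 3.45 = 1.599 m³/s
w_5 = (16.3 − 11.6)/2 = 2.35 m; q_5 = 0.21 × 0.29 × 2.35 = 0.1431 m³/s
Q = Σ qᵢ = 6.334 m³/s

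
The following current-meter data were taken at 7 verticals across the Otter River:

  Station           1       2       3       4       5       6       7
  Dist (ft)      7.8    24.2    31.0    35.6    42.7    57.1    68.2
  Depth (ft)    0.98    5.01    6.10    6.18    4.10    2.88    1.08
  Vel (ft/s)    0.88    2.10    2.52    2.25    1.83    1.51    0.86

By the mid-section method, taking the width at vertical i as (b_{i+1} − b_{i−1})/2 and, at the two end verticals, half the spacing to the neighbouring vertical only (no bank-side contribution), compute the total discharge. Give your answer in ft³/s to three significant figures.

439 ft³/s

w_1 = (24.2 − 7.8)/2 = 8.2 ft; q_1 = 0.88 × 0.98 × 8.2 = 7.072 ft³/s
w_2 = (31.0 − 7.8)/2 = 11.6 ft; q_2 = 2.10 × 5.01 × 11.6 = 122.0 ft³/s
w_3 = (35.6 − 24.2)/2 = 5.7 ft; q_3 = 2.52 × 6.10 × 5.7 = 87.62 ft³/s
w_4 = (42.7 − 31.0)/2 = 5.85 ft; q_4 = 2.25 × 6.18 × 5.85 = 81.34 ft³/s
w_5 = (57.1 − 35.6)/2 = 10.75 ft; q_5 = 1.83 × 4.10 × 10.75 = 80.66 ft³/s
w_6 = (68.2 − 42.7)/2 = 12.75 ft; q_6 = 1.51 × 2.88 × 12.75 = 55.45 ft³/s
w_7 = (68.2 − 57.1)/2 = 5.55 ft; q_7 = 0.86 × 1.08 × 5.55 = 5.155 ft³/s
Q = Σ qᵢ = 439.3 ft³/s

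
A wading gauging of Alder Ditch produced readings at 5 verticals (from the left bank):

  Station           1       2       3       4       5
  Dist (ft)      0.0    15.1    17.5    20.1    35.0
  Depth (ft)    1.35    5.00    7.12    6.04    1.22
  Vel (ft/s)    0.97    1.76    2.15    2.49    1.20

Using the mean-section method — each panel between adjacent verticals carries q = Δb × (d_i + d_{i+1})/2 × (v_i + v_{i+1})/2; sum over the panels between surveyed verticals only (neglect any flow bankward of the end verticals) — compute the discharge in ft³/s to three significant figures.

233 ft³/s

Panel 1-2: Δb = 15.1 ft, d̄ = (1.35+5.00)/2 = 3.175, v̄ = (0.97+1.76)/2 = 1.365 → q = 15.1×3.175×1.365 = 65.44 ft³/s
Panel 2-3: Δb = 2.4 ft, d̄ = (5.00+7.12)/2 = 6.06, v̄ = (1.76+2.15)/2 = 1.955 → q = 2.4×6.06×1.955 = 28.43 ft³/s
Panel 3-4: Δb = 2.6 ft, d̄ = (7.12+6.04)/2 = 6.58, v̄ = (2.15+2.49)/2 = 2.32 → q = 2.6×6.58×2.32 = 39.69 ft³/s
Panel 4-5: Δb = 14.9 ft, d̄ = (6.04+1.22)/2 = 3.63, v̄ = (2.49+1.20)/2 = 1.845 → q = 14.9×3.63×1.845 = 99.79 ft³/s
Q = Σ q = 233.4 ft³/s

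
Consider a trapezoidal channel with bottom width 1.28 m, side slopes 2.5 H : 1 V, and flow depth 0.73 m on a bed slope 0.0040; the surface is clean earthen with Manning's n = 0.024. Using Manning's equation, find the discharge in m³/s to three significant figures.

A = (b + z·y)·y = (1.28 + 2.5×0.73)×0.73 = 2.267 m²
P = b + 2y√(1+z²) = 1.28 + 2×0.73×√(1+2.5²) = 5.211 m
R = A/P = 2.267/5.211 = 0.4350 m
Q = (1/n)·A·R^(2/3)·S^(1/2) = (1/0.024) × 2.267 × 0.4350^(2/3) × 0.0040^(1/2) = 3.429 m³/s

3.43 m³/s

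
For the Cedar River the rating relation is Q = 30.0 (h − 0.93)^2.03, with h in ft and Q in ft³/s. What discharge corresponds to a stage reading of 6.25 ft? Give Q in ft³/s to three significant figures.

893 ft³/s

Q = 30.0 × (6.25 − 0.93)^2.03 = 30.0 × 5.32^2.03 = 892.7 ft³/s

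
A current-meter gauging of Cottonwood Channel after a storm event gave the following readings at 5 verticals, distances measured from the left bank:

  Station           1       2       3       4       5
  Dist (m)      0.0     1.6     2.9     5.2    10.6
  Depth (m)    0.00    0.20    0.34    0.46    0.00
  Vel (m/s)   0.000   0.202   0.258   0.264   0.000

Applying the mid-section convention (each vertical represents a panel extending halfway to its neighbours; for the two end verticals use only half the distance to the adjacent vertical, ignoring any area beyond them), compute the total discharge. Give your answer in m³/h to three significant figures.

2460 m³/h

w_2 = (2.9 − 0.0)/2 = 1.45 m; q_2 = 0.202 × 0.20 × 1.45 = 0.05858 m³/s
w_3 = (5.2 − 1.6)/2 = 1.8 m; q_3 = 0.258 × 0.34 × 1.8 = 0.1579 m³/s
w_4 = (10.6 − 2.9)/2 = 3.85 m; q_4 = 0.264 × 0.46 × 3.85 = 0.4675 m³/s
Stations 1, 5 contribute zero (depth or velocity is 0).
Q = Σ qᵢ = 0.6840 m³/s
= 0.6840 × 3600 = 2462 m³/h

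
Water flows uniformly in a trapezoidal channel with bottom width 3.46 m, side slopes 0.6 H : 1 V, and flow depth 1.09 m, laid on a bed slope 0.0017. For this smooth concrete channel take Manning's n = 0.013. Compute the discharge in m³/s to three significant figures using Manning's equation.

A = (b + z·y)·y = (3.46 + 0.6×1.09)×1.09 = 4.484 m²
P = b + 2y√(1+z²) = 3.46 + 2×1.09×√(1+0.6²) = 6.002 m
R = A/P = 4.484/6.002 = 0.7471 m
Q = (1/n)·A·R^(2/3)·S^(1/2) = (1/0.013) × 4.484 × 0.7471^(2/3) × 0.0017^(1/2) = 11.71 m³/s

11.7 m³/s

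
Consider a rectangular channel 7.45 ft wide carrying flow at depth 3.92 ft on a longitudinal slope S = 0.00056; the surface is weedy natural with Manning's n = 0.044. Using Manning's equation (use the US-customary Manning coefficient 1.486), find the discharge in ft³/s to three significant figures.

A = b·y = 7.45 × 3.92 = 29.20 ft²
P = b + 2y = 7.45 + 2×3.92 = 15.29 ft
R = A/P = 29.20/15.29 = 1.910 ft
Q = (1.486/n)·A·R^(2/3)·S^(1/2) = (1.486/0.044) × 29.20 × 1.910^(2/3) × 0.00056^(1/2) = 35.93 ft³/s

35.9 ft³/s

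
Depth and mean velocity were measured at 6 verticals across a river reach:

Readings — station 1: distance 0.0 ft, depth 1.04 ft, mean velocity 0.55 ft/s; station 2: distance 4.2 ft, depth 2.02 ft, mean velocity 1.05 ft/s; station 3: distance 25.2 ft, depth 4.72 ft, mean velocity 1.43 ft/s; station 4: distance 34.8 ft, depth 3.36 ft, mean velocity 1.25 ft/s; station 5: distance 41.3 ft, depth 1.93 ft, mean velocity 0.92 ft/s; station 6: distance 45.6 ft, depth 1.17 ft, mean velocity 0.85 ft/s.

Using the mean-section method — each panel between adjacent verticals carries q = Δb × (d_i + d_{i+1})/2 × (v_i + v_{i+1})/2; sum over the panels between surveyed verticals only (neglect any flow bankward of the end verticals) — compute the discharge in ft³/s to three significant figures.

Panel 1-2: Δb = 4.2 ft, d̄ = (1.04+2.02)/2 = 1.53, v̄ = (0.55+1.05)/2 = 0.8 → q = 4.2×1.53×0.8 = 5.141 ft³/s
Panel 2-3: Δb = 21 ft, d̄ = (2.02+4.72)/2 = 3.37, v̄ = (1.05+1.43)/2 = 1.24 → q = 21×3.37×1.24 = 87.75 ft³/s
Panel 3-4: Δb = 9.6 ft, d̄ = (4.72+3.36)/2 = 4.04, v̄ = (1.43+1.25)/2 = 1.34 → q = 9.6×4.04×1.34 = 51.97 ft³/s
Panel 4-5: Δb = 6.5 ft, d̄ = (3.36+1.93)/2 = 2.645, v̄ = (1.25+0.92)/2 = 1.085 → q = 6.5×2.645×1.085 = 18.65 ft³/s
Panel 5-6: Δb = 4.3 ft, d̄ = (1.93+1.17)/2 = 1.55, v̄ = (0.92+0.85)/2 = 0.885 → q = 4.3×1.55×0.885 = 5.899 ft³/s
Q = Σ q = 169.4 ft³/s

169 ft³/s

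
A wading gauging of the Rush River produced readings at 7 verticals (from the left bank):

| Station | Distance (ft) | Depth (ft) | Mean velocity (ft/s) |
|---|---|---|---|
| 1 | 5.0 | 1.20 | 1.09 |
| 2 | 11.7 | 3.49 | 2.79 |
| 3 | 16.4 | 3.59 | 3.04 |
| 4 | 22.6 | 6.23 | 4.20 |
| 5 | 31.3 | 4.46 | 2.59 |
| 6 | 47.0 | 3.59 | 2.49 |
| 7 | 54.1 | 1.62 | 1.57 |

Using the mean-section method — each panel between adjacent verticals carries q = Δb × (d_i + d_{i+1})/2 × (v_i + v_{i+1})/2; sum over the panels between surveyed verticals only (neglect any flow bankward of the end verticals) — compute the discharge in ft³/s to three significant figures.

545 ft³/s

Panel 1-2: Δb = 6.7 ft, d̄ = (1.20+3.49)/2 = 2.345, v̄ = (1.09+2.79)/2 = 1.94 → q = 6.7×2.345×1.94 = 30.48 ft³/s
Panel 2-3: Δb = 4.7 ft, d̄ = (3.49+3.59)/2 = 3.54, v̄ = (2.79+3.04)/2 = 2.915 → q = 4.7×3.54×2.915 = 48.50 ft³/s
Panel 3-4: Δb = 6.2 ft, d̄ = (3.59+6.23)/2 = 4.91, v̄ = (3.04+4.20)/2 = 3.62 → q = 6.2×4.91×3.62 = 110.2 ft³/s
Panel 4-5: Δb = 8.7 ft, d̄ = (6.23+4.46)/2 = 5.345, v̄ = (4.20+2.59)/2 = 3.395 → q = 8.7×5.345×3.395 = 157.9 ft³/s
Panel 5-6: Δb = 15.7 ft, d̄ = (4.46+3.59)/2 = 4.025, v̄ = (2.59+2.49)/2 = 2.54 → q = 15.7×4.025×2.54 = 160.5 ft³/s
Panel 6-7: Δb = 7.1 ft, d̄ = (3.59+1.62)/2 = 2.605, v̄ = (2.49+1.57)/2 = 2.03 → q = 7.1×2.605×2.03 = 37.55 ft³/s
Q = Σ q = 545.1 ft³/s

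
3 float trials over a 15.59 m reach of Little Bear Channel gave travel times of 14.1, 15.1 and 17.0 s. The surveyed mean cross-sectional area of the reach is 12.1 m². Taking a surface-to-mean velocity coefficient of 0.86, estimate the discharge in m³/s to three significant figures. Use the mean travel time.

t̄ = (14.1 + 15.1 + 17.0) / 3 = 15.4 s
v_surface = L / t̄ = 15.59 / 15.4 = 1.012 m/s
v_mean = 0.86 × 1.012 = 0.8706 m/s
Q = A × v_mean = 12.1 × 0.8706 = 10.53 m³/s

10.5 m³/s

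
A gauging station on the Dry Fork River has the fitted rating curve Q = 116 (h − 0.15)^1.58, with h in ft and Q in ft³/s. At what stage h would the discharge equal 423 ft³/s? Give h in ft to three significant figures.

h − h₀ = (Q/C)^(1/b) = (423/116)^(1/1.58) = 2.268 ft
h = 0.15 + 2.268 = 2.418 ft

2.42 ft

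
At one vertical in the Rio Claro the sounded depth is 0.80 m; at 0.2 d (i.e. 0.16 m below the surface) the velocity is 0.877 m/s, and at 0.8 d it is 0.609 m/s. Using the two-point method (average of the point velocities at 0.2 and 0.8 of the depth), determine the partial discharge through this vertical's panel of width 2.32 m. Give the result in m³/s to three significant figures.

1.38 m³/s

v̄ = (0.877 + 0.609) / 2 = 0.7430 m/s
q = v̄ × d × w = 0.7430 × 0.80 × 2.32 = 1.379 m³/s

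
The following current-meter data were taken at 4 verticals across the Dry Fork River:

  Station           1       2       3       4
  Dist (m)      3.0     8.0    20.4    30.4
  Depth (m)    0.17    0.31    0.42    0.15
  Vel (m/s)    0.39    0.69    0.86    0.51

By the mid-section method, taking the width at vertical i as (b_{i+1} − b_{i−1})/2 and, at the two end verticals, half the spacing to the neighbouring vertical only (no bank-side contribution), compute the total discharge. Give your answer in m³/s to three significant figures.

w_1 = (8.0 − 3.0)/2 = 2.5 m; q_1 = 0.39 × 0.17 × 2.5 = 0.1658 m³/s
w_2 = (20.4 − 3.0)/2 = 8.7 m; q_2 = 0.69 × 0.31 × 8.7 = 1.861 m³/s
w_3 = (30.4 − 8.0)/2 = 11.2 m; q_3 = 0.86 × 0.42 × 11.2 = 4.045 m³/s
w_4 = (30.4 − 20.4)/2 = 5 m; q_4 = 0.51 × 0.15 × 5 = 0.3825 m³/s
Q = Σ qᵢ = 6.455 m³/s

6.45 m³/s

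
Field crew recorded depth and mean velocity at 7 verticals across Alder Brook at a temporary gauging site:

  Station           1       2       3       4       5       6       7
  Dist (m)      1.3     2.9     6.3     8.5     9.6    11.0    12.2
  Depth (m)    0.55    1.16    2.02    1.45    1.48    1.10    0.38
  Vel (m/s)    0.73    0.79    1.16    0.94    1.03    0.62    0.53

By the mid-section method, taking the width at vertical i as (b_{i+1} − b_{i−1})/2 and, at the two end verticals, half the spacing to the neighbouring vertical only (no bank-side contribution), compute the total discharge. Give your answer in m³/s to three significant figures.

14.3 m³/s

w_1 = (2.9 − 1.3)/2 = 0.8 m; q_1 = 0.73 × 0.55 × 0.8 = 0.3212 m³/s
w_2 = (6.3 − 1.3)/2 = 2.5 m; q_2 = 0.79 × 1.16 × 2.5 = 2.291 m³/s
w_3 = (8.5 − 2.9)/2 = 2.8 m; q_3 = 1.16 × 2.02 × 2.8 = 6.561 m³/s
w_4 = (9.6 − 6.3)/2 = 1.65 m; q_4 = 0.94 × 1.45 × 1.65 = 2.249 m³/s
w_5 = (11.0 − 8.5)/2 = 1.25 m; q_5 = 1.03 × 1.48 × 1.25 = 1.906 m³/s
w_6 = (12.2 − 9.6)/2 = 1.3 m; q_6 = 0.62 × 1.10 × 1.3 = 0.8866 m³/s
w_7 = (12.2 − 11.0)/2 = 0.6 m; q_7 = 0.53 × 0.38 × 0.6 = 0.1208 m³/s
Q = Σ qᵢ = 14.34 m³/s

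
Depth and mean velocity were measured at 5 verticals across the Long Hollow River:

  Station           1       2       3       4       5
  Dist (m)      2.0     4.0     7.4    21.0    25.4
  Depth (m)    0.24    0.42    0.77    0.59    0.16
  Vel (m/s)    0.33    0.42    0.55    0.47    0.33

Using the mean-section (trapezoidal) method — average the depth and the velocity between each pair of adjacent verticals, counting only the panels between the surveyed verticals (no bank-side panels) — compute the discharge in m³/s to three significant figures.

Panel 1-2: Δb = 2 m, d̄ = (0.24+0.42)/2 = 0.33, v̄ = (0.33+0.42)/2 = 0.375 → q = 2×0.33×0.375 = 0.2475 m³/s
Panel 2-3: Δb = 3.4 m, d̄ = (0.42+0.77)/2 = 0.595, v̄ = (0.42+0.55)/2 = 0.485 → q = 3.4×0.595×0.485 = 0.9812 m³/s
Panel 3-4: Δb = 13.6 m, d̄ = (0.77+0.59)/2 = 0.68, v̄ = (0.55+0.47)/2 = 0.51 → q = 13.6×0.68×0.51 = 4.716 m³/s
Panel 4-5: Δb = 4.4 m, d̄ = (0.59+0.16)/2 = 0.375, v̄ = (0.47+0.33)/2 = 0.4 → q = 4.4×0.375×0.4 = 0.6600 m³/s
Q = Σ q = 6.605 m³/s

6.61 m³/s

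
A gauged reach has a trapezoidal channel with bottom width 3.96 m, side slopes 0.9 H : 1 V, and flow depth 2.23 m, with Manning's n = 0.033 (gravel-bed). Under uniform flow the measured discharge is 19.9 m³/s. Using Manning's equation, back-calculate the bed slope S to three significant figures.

A = (b + z·y)·y = (3.96 + 0.9×2.23)×2.23 = 13.31 m²
P = b + 2y√(1+z²) = 3.96 + 2×2.23×√(1+0.9²) = 9.960 m
R = A/P = 13.31/9.960 = 1.336 m
S = (Q·n / (1·A·R^(2/3)))² = (19.9×0.033 / (1×13.31×1.213))² = 0.001655

0.00166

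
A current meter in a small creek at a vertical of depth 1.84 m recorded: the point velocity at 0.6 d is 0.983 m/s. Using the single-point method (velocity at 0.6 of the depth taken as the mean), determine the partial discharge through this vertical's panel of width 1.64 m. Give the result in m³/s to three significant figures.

v̄ = v₀.₆ = 0.983 m/s
q = v̄ × d × w = 0.9830 × 1.84 × 1.64 = 2.966 m³/s

2.97 m³/s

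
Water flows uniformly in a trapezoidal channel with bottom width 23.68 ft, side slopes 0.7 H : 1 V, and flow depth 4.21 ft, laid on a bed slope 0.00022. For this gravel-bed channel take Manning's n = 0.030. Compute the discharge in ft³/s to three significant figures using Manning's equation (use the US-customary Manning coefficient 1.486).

A = (b + z·y)·y = (23.68 + 0.7×4.21)×4.21 = 112.1 ft²
P = b + 2y√(1+z²) = 23.68 + 2×4.21×√(1+0.7²) = 33.96 ft
R = A/P = 112.1/33.96 = 3.301 ft
Q = (1.486/n)·A·R^(2/3)·S^(1/2) = (1.486/0.030) × 112.1 × 3.301^(2/3) × 0.00022^(1/2) = 182.6 ft³/s

183 ft³/s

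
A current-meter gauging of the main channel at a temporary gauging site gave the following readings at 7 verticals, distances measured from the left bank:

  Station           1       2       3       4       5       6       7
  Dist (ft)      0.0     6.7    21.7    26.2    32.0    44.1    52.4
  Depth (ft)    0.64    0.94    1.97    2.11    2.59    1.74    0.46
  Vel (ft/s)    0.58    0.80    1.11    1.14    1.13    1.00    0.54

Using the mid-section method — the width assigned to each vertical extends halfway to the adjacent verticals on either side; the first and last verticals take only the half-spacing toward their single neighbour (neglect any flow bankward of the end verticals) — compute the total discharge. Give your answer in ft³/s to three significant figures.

w_1 = (6.7 − 0.0)/2 = 3.35 ft; q_1 = 0.58 × 0.64 × 3.35 = 1.244 ft³/s
w_2 = (21.7 − 0.0)/2 = 10.85 ft; q_2 = 0.80 × 0.94 × 10.85 = 8.159 ft³/s
w_3 = (26.2 − 6.7)/2 = 9.75 ft; q_3 = 1.11 × 1.97 × 9.75 = 21.32 ft³/s
w_4 = (32.0 − 21.7)/2 = 5.15 ft; q_4 = 1.14 × 2.11 × 5.15 = 12.39 ft³/s
w_5 = (44.1 − 26.2)/2 = 8.95 ft; q_5 = 1.13 × 2.59 × 8.95 = 26.19 ft³/s
w_6 = (52.4 − 32.0)/2 = 10.2 ft; q_6 = 1.00 × 1.74 × 10.2 = 17.75 ft³/s
w_7 = (52.4 − 44.1)/2 = 4.15 ft; q_7 = 0.54 × 0.46 × 4.15 = 1.031 ft³/s
Q = Σ qᵢ = 88.08 ft³/s

88.1 ft³/s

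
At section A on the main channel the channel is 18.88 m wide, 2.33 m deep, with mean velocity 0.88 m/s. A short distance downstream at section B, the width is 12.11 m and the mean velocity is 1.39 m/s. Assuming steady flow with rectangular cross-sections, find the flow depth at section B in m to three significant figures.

2.30 m

Q = A₁V₁ = (18.88×2.33) × 0.88 = 38.71 m³/s
d₂ = Q/(b₂ V₂) = 38.71/(12.11×1.39) = 2.300 m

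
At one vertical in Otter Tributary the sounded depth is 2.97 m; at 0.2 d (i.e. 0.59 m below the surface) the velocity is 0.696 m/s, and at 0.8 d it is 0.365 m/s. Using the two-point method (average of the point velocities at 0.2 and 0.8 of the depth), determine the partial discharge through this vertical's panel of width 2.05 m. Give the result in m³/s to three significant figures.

3.23 m³/s

v̄ = (0.696 + 0.365) / 2 = 0.5305 m/s
q = v̄ × d × w = 0.5305 × 2.97 × 2.05 = 3.230 m³/s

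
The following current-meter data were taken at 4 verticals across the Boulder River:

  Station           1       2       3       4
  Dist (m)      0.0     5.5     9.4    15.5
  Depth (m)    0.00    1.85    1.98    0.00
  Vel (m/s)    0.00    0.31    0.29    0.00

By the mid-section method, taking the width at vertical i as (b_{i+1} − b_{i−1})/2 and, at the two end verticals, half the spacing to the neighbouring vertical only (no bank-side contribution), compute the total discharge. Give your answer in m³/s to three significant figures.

5.57 m³/s

w_2 = (9.4 − 0.0)/2 = 4.7 m; q_2 = 0.31 × 1.85 × 4.7 = 2.695 m³/s
w_3 = (15.5 − 5.5)/2 = 5 m; q_3 = 0.29 × 1.98 × 5 = 2.871 m³/s
Stations 1, 4 contribute zero (depth or velocity is 0).
Q = Σ qᵢ = 5.566 m³/s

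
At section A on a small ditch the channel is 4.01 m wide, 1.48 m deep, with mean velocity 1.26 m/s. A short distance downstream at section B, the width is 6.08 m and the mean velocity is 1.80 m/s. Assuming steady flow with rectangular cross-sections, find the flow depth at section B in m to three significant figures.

Q = A₁V₁ = (4.01×1.48) × 1.26 = 7.478 m³/s
d₂ = Q/(b₂ V₂) = 7.478/(6.08×1.80) = 0.6833 m

0.683 m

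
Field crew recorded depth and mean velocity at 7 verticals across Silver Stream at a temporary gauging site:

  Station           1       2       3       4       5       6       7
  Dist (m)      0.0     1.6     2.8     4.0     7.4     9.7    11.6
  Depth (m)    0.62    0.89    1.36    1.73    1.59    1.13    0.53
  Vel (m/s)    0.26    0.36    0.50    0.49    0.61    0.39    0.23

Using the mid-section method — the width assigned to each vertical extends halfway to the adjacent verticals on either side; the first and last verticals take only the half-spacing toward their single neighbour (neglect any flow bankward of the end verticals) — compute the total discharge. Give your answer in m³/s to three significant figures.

w_1 = (1.6 − 0.0)/2 = 0.8 m; q_1 = 0.26 × 0.62 × 0.8 = 0.1290 m³/s
w_2 = (2.8 − 0.0)/2 = 1.4 m; q_2 = 0.36 × 0.89 × 1.4 = 0.4486 m³/s
w_3 = (4.0 − 1.6)/2 = 1.2 m; q_3 = 0.50 × 1.36 × 1.2 = 0.8160 m³/s
w_4 = (7.4 − 2.8)/2 = 2.3 m; q_4 = 0.49 × 1.73 × 2.3 = 1.950 m³/s
w_5 = (9.7 − 4.0)/2 = 2.85 m; q_5 = 0.61 × 1.59 × 2.85 = 2.764 m³/s
w_6 = (11.6 − 7.4)/2 = 2.1 m; q_6 = 0.39 × 1.13 × 2.1 = 0.9255 m³/s
w_7 = (11.6 − 9.7)/2 = 0.95 m; q_7 = 0.23 × 0.53 × 0.95 = 0.1158 m³/s
Q = Σ qᵢ = 7.149 m³/s

7.15 m³/s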